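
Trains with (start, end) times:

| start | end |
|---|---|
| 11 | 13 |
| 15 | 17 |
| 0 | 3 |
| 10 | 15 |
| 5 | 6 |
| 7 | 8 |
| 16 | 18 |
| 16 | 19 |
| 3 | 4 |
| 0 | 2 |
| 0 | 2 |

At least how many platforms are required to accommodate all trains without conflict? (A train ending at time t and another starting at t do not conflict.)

The answer is the maximum number of intervals overlapping at any instant.
starts: [0, 0, 0, 3, 5, 7, 10, 11, 15, 16, 16]
ends:   [2, 2, 3, 4, 6, 8, 13, 15, 17, 18, 19]
s0→1 s0→2 s0→3  — peak 3.

3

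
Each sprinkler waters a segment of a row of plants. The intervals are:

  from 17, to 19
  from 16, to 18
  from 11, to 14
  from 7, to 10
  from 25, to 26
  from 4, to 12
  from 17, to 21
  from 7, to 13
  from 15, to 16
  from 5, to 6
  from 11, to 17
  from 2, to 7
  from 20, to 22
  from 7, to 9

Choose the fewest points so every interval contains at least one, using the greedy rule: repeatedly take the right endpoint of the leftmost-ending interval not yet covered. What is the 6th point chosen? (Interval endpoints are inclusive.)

Sort by right endpoint; whenever an interval is uncovered, place a point at its right end.
Sorted: [5,6] [2,7] [7,9] [7,10] [4,12] [7,13] [11,14] [15,16] [11,17] [16,18] [17,19] [17,21] [20,22] [25,26]
{[5,6],[2,7]} hit by 6; {[7,9],[7,10],[4,12],[7,13]} hit by 9; {[11,14]} hit by 14; {[15,16],[11,17],[16,18]} hit by 16; {[17,19],[17,21]} hit by 19; {[20,22]} hit by 22; {[25,26]} hit by 26.
Points: 6, 9, 14, 16, 19, 22, 26 (7 total).

22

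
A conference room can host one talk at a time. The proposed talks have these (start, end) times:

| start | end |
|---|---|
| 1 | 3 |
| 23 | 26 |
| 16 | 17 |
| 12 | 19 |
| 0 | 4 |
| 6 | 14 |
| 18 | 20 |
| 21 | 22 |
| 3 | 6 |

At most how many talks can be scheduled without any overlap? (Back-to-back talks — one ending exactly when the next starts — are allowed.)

7

Sort by end time and greedily take each interval whose start is ≥ the last chosen end.
By end time: (1,3), (0,4), (3,6), (6,14), (16,17), (12,19), (18,20), (21,22), (23,26).
Pick (1,3); next start ≥ 3 → (3,6); next start ≥ 6 → (6,14); next start ≥ 14 → (16,17); next start ≥ 17 → (18,20); next start ≥ 20 → (21,22); next start ≥ 22 → (23,26).
Selected 7 talks.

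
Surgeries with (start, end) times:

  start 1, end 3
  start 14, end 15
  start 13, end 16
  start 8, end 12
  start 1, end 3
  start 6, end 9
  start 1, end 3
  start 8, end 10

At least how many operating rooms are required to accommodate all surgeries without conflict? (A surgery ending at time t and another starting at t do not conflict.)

3

Count concurrent intervals with a sweep; the peak is the room count.
starts: [1, 1, 1, 6, 8, 8, 13, 14]
ends:   [3, 3, 3, 9, 10, 12, 15, 16]
s1→1 s1→2 s1→3  — peak 3.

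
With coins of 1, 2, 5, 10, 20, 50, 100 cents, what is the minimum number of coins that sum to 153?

153 − 1×100→53 − 1×50→3 − 1×2→1 − 1×1→0
Total coins = 1 + 1 + 1 + 1 = 4

4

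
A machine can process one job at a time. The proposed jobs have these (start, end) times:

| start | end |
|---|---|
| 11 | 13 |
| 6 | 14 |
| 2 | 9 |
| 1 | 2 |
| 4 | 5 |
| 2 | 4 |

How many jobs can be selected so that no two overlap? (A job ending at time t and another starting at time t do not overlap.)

4

Order by finish time; keep every interval that doesn't clash with the previous kept one.
By end time: (1,2), (2,4), (4,5), (2,9), (11,13), (6,14).
Pick (1,2); next start ≥ 2 → (2,4); next start ≥ 4 → (4,5); next start ≥ 5 → (11,13).
Selected 4 jobs.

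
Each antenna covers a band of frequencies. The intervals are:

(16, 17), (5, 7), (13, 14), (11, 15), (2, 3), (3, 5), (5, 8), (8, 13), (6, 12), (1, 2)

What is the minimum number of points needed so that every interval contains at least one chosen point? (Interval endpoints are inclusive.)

5

Sort by right endpoint; whenever an interval is uncovered, place a point at its right end.
By right end: [1,2]  [2,3]  [3,5]  [5,7]  [5,8]  [6,12]  [8,13]  [13,14]  [11,15]  [16,17]
[1,2] uncovered → point at 2; [3,5] uncovered → point at 5; [6,12] uncovered → point at 12; [13,14] uncovered → point at 14; [16,17] uncovered → point at 17.
Points: 2, 5, 12, 14, 17 (5 total).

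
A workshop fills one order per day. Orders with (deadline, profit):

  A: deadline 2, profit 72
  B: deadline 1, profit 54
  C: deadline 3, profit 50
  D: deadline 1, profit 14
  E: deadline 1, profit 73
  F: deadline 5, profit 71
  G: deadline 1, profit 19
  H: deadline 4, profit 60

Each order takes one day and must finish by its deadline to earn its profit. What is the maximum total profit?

Sort by profit descending; place each in the latest free slot ≤ its deadline.
By profit: E(d1,73), A(d2,72), F(d5,71), H(d4,60), B(d1,54), C(d3,50), G(d1,19), D(d1,14)
E→slot 1; A→slot 2; F→slot 5; H→slot 4; B skipped; C→slot 3; G skipped; D skipped.
Profit = 73 + 72 + 50 + 60 + 71 = 326

326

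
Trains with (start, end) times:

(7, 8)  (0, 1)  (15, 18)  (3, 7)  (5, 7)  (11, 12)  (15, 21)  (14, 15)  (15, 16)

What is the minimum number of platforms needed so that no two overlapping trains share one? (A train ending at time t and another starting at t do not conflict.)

The answer is the maximum number of intervals overlapping at any instant.
Events (time:±→running): 0:+→1 1:-→0 3:+→1 5:+→2 7:-→1 7:-→0 7:+→1 8:-→0 11:+→1 12:-→0 14:+→1 15:-→0 15:+→1 15:+→2 15:+→3 … peak 3.

3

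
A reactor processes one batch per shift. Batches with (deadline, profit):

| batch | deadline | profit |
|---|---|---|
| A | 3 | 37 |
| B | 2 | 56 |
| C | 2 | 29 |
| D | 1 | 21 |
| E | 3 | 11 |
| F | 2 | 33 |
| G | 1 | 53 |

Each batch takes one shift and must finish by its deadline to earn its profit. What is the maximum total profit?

146

Take jobs in profit order; each goes to the latest open slot no later than its deadline.
By profit: B(d2,56), G(d1,53), A(d3,37), F(d2,33), C(d2,29), D(d1,21), E(d3,11)
B→slot 2; G→slot 1; A→slot 3; F skipped; C skipped; D skipped; E skipped.
Profit = 53 + 56 + 37 = 146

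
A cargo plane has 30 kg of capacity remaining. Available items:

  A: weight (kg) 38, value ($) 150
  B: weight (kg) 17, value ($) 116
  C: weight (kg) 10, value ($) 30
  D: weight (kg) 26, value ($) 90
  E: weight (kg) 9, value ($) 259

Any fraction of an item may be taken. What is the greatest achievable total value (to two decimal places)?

Order: E (259/9=28.78) > B (116/17=6.82) > A (150/38=3.95) > D (90/26=3.46) > C (30/10=3.00)
Fill: take E (9 @ 259) → take B (17 @ 116) → take 4/38 of A → 15.79; 30/30 used.
Total value = 390.79

390.79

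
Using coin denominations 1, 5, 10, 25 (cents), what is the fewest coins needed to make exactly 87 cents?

87 − 3×25→12 − 1×10→2 − 2×1→0
Total coins = 3 + 1 + 2 = 6

6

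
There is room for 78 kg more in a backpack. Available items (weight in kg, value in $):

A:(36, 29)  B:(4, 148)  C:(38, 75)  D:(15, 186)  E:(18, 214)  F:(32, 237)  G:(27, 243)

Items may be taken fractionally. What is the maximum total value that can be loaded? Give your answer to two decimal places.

894.69

Ratios (sorted): B 37.00, D 12.40, E 11.89, G 9.00, F 7.41, C 1.97, A 0.81
take B (4 @ 148); take D (15 @ 186); take E (18 @ 214); take G (27 @ 243); take 14/32 of F → 103.69. Capacity used 78/78.
Total value = 894.69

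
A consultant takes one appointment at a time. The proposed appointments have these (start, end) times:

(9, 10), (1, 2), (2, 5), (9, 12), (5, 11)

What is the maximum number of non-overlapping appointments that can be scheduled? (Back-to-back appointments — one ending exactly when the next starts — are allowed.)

3

Sort by end time and greedily take each interval whose start is ≥ the last chosen end.
Sorted by end: (1,2)  (2,5)  (9,10)  (5,11)  (9,12)
take (1,2); take (2,5); take (9,10); skip (5,11).
Selected 3 appointments.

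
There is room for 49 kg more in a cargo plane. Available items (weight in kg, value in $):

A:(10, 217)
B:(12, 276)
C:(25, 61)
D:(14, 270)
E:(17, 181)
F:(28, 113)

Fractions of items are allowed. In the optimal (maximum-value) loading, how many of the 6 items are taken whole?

Order: B (276/12=23.00) > A (217/10=21.70) > D (270/14=19.29) > E (181/17=10.65) > F (113/28=4.04) > C (61/25=2.44)
Fill: take B (12 @ 276) → take A (10 @ 217) → take D (14 @ 270) → take 13/17 of E → 138.41; 49/49 used.
3 item(s) taken whole; one partial (take 13/17 of E).

3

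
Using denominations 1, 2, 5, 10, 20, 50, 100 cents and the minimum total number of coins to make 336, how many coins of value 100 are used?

Greedy: take as many of the largest coin as possible, then repeat with the remainder.
336 − 3×100→36 − 1×20→16 − 1×10→6 − 1×5→1 − 1×1→0
Count of 100: 3

3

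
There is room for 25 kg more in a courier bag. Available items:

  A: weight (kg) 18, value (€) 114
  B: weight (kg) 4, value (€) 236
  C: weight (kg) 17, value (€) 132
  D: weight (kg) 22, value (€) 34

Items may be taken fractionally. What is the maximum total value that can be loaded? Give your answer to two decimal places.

Order: B (236/4=59.00) > C (132/17=7.76) > A (114/18=6.33) > D (34/22=1.55)
Fill: take B (4 @ 236) → take C (17 @ 132) → take 4/18 of A → 25.33; 25/25 used.
Total value = 393.33

393.33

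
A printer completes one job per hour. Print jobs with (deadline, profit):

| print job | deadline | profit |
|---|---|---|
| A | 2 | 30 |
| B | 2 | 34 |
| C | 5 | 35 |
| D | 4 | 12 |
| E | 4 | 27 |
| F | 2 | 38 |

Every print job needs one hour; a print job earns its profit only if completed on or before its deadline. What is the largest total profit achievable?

Take jobs in profit order; each goes to the latest open slot no later than its deadline.
By profit: F(d2,38), C(d5,35), B(d2,34), A(d2,30), E(d4,27), D(d4,12)
F→slot 2; C→slot 5; B→slot 1; A skipped; E→slot 4; D→slot 3.
Profit = 34 + 38 + 12 + 27 + 35 = 146

146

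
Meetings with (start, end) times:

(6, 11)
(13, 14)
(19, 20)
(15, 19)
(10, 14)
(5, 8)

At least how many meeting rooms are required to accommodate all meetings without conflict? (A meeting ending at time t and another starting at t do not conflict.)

2

Events (time:±→running): 5:+→1 6:+→2 … peak 2.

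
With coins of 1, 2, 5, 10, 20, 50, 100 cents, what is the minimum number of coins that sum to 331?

Greedy: take as many of the largest coin as possible, then repeat with the remainder.
331 = 3×100 + 1×20 + 1×10 + 1×1
Total coins = 3 + 1 + 1 + 1 = 6

6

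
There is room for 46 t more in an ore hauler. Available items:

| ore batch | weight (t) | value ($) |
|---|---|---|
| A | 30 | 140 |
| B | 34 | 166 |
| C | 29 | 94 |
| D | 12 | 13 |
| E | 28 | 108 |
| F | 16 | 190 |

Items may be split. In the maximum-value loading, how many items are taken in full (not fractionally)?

1

Greedy by value/weight ratio, highest first.
Order: F (190/16=11.88) > B (166/34=4.88) > A (140/30=4.67) > E (108/28=3.86) > C (94/29=3.24) > D (13/12=1.08)
Fill: take F (16 @ 190) → take 30/34 of B → 146.47; 46/46 used.
1 item(s) taken whole; one partial (take 30/34 of B).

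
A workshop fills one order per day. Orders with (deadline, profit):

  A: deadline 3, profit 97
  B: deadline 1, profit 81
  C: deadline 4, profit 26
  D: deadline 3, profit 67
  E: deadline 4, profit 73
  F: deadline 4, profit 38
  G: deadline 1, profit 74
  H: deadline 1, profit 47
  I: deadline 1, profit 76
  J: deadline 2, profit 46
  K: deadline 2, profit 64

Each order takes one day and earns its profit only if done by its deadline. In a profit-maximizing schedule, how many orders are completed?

Take jobs in profit order; each goes to the latest open slot no later than its deadline.
By profit: A(d3,97), B(d1,81), I(d1,76), G(d1,74), E(d4,73), D(d3,67), K(d2,64), H(d1,47), J(d2,46), F(d4,38), C(d4,26)
A→slot 3; B→slot 1; I skipped; G skipped; E→slot 4; D→slot 2; K skipped; H skipped; J skipped; F skipped; C skipped.
4 of 11 scheduled.

4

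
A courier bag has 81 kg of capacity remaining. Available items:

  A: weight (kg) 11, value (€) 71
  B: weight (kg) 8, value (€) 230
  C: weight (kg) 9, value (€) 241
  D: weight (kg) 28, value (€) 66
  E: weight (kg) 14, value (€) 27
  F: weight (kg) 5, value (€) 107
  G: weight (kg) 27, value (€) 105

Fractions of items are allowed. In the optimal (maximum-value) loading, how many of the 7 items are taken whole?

5

Order: B (230/8=28.75) > C (241/9=26.78) > F (107/5=21.40) > A (71/11=6.45) > G (105/27=3.89) > D (66/28=2.36) > E (27/14=1.93)
Fill: take B (8 @ 230) → take C (9 @ 241) → take F (5 @ 107) → take A (11 @ 71) → take G (27 @ 105) → take 21/28 of D → 49.50; 81/81 used.
5 item(s) taken whole; one partial (take 21/28 of D).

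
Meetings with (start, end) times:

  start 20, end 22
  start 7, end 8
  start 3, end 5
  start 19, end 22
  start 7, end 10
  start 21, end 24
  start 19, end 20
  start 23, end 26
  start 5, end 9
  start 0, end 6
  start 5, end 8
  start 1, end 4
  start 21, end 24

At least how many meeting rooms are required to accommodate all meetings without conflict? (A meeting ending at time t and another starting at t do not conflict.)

starts: [0, 1, 3, 5, 5, 7, 7, 19, 19, 20, 21, 21, 23]
ends:   [4, 5, 6, 8, 8, 9, 10, 20, 22, 22, 24, 24, 26]
s0→1 s1→2 s3→3 e4→2 e5→1 s5→2 s5→3 e6→2 s7→3 s7→4  — peak 4.

4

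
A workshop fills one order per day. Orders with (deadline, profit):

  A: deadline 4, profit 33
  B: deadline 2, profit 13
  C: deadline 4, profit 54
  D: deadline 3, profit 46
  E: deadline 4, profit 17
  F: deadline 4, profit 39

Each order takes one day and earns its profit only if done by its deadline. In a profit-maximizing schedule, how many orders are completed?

4

By profit: C(d4,54), D(d3,46), F(d4,39), A(d4,33), E(d4,17), B(d2,13)
C→slot 4; D→slot 3; F→slot 2; A→slot 1; E skipped; B skipped.
4 of 6 scheduled.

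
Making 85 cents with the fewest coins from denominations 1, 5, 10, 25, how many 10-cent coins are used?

1

85 = 3×25 + 1×10
Count of 10: 1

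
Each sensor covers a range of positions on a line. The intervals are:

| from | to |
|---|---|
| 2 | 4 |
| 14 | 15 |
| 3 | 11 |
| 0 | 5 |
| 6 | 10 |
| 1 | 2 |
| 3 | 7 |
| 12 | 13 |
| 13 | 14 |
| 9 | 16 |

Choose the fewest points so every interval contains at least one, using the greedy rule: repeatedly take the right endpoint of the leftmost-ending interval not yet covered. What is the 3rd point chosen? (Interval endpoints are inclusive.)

Process intervals by earliest right end; each time one isn't hit yet, stab at its right endpoint.
Sorted: [1,2] [2,4] [0,5] [3,7] [6,10] [3,11] [12,13] [13,14] [14,15] [9,16]
{[1,2],[2,4],[0,5]} hit by 2; {[3,7],[6,10],[3,11]} hit by 7; {[12,13],[13,14]} hit by 13; {[14,15],[9,16]} hit by 15.
Points: 2, 7, 13, 15 (4 total).

13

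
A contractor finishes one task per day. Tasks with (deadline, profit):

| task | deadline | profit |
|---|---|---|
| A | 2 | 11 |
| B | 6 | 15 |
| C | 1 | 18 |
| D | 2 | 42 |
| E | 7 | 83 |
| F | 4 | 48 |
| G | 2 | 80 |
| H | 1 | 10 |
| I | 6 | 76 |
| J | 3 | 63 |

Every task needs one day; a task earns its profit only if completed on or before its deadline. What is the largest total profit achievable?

Take jobs in profit order; each goes to the latest open slot no later than its deadline.
Profit order: E=83 G=80 I=76 J=63 F=48 D=42 C=18 B=15 A=11 H=10
Assign: E→slot 7, G→slot 2, I→slot 6, J→slot 3, F→slot 4, D→slot 1, C skipped, B→slot 5, A skipped, H skipped.
Slots: [1:D] [2:G] [3:J] [4:F] [5:B] [6:I] [7:E]
Profit = 42 + 80 + 63 + 48 + 15 + 76 + 83 = 407

407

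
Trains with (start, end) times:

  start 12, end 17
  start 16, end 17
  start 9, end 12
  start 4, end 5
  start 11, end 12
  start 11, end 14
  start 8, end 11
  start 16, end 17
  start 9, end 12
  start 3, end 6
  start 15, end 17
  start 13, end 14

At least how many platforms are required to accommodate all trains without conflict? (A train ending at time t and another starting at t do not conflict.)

The answer is the maximum number of intervals overlapping at any instant.
Events (time:±→running): 3:+→1 4:+→2 5:-→1 6:-→0 8:+→1 9:+→2 9:+→3 11:-→2 11:+→3 11:+→4 … peak 4.

4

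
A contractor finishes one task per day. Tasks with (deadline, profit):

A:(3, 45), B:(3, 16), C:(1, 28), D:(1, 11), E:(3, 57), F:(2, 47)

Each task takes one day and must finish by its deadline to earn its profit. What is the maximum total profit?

149

Sort by profit descending; place each in the latest free slot ≤ its deadline.
Profit order: E=57 F=47 A=45 C=28 B=16 D=11
Assign: E→slot 3, F→slot 2, A→slot 1, C skipped, B skipped, D skipped.
Slots: [1:A] [2:F] [3:E]
Profit = 45 + 47 + 57 = 149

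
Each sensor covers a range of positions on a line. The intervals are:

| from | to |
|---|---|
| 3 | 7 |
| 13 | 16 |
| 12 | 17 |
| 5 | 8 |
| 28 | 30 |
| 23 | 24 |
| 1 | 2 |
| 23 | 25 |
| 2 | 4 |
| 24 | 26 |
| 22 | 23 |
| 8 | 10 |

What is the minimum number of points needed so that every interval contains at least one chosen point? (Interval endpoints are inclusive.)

7

Sorted: [1,2] [2,4] [3,7] [5,8] [8,10] [13,16] [12,17] [22,23] [23,24] [23,25] [24,26] [28,30]
{[1,2],[2,4]} hit by 2; {[3,7],[5,8]} hit by 7; {[8,10]} hit by 10; {[13,16],[12,17]} hit by 16; {[22,23],[23,24],[23,25]} hit by 23; {[24,26]} hit by 26; {[28,30]} hit by 30.
Points: 2, 7, 10, 16, 23, 26, 30 (7 total).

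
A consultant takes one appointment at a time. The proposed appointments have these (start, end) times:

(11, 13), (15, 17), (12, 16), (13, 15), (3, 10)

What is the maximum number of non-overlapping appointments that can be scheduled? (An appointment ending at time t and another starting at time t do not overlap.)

4

Sorted by end: (3,10)  (11,13)  (13,15)  (12,16)  (15,17)
take (3,10); take (11,13); take (13,15); take (15,17).
Selected 4 appointments.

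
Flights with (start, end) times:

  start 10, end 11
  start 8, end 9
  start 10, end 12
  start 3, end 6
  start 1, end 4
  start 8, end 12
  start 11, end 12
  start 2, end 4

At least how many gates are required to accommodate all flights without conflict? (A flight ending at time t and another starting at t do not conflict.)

3

starts: [1, 2, 3, 8, 8, 10, 10, 11]
ends:   [4, 4, 6, 9, 11, 12, 12, 12]
s1→1 s2→2 s3→3  — peak 3.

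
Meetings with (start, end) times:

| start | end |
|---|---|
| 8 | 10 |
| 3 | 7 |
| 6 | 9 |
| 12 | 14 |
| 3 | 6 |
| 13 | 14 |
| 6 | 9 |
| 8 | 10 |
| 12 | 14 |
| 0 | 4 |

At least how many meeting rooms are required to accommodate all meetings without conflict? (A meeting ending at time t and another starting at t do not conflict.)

Events (time:±→running): 0:+→1 3:+→2 3:+→3 4:-→2 6:-→1 6:+→2 6:+→3 7:-→2 8:+→3 8:+→4 … peak 4.

4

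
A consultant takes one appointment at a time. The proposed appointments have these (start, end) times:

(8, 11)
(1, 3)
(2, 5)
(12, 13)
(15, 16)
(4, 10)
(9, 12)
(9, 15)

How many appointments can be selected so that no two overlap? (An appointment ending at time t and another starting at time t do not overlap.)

Sort by end time and greedily take each interval whose start is ≥ the last chosen end.
Sorted by end: (1,3)  (2,5)  (4,10)  (8,11)  (9,12)  (12,13)  (9,15)  (15,16)
take (1,3); take (4,10); skip (9,12); take (12,13); take (15,16).
Selected 4 appointments.

4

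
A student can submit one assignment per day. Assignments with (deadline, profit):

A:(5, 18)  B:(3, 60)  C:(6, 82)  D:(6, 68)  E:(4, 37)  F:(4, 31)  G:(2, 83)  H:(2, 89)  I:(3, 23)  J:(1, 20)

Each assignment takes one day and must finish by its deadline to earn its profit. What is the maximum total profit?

By profit: H(d2,89), G(d2,83), C(d6,82), D(d6,68), B(d3,60), E(d4,37), F(d4,31), I(d3,23), J(d1,20), A(d5,18)
H→slot 2; G→slot 1; C→slot 6; D→slot 5; B→slot 3; E→slot 4; F skipped; I skipped; J skipped; A skipped.
Profit = 83 + 89 + 60 + 37 + 68 + 82 = 419

419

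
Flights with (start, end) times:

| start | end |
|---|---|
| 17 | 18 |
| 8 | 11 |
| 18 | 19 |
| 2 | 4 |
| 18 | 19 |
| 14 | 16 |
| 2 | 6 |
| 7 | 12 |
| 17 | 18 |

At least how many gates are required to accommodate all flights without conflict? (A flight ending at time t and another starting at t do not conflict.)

2

Events (time:±→running): 2:+→1 2:+→2 … peak 2.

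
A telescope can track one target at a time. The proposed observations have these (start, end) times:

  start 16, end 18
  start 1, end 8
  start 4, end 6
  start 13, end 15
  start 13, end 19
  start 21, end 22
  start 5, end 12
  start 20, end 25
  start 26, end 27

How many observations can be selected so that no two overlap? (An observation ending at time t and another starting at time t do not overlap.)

5

Greedy by earliest finish: after sorting by end time, pick each interval compatible with the last pick.
Sorted by end: (4,6)  (1,8)  (5,12)  (13,15)  (16,18)  (13,19)  (21,22)  (20,25)  (26,27)
take (4,6); take (13,15); take (16,18); take (21,22); skip (20,25); take (26,27).
Selected 5 observations.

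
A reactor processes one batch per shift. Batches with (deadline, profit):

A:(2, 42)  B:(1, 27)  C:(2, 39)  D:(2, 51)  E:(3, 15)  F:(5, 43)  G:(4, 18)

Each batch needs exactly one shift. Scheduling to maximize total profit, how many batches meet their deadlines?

5

By profit: D(d2,51), F(d5,43), A(d2,42), C(d2,39), B(d1,27), G(d4,18), E(d3,15)
D→slot 2; F→slot 5; A→slot 1; C skipped; B skipped; G→slot 4; E→slot 3.
5 of 7 scheduled.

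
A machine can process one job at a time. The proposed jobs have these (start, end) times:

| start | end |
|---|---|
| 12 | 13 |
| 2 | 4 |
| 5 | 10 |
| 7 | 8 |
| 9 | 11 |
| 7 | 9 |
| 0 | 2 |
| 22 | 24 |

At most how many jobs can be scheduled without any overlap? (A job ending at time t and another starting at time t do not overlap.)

6

Sorted by end: (0,2)  (2,4)  (7,8)  (7,9)  (5,10)  (9,11)  (12,13)  (22,24)
take (0,2); take (2,4); take (7,8); take (9,11); take (12,13); take (22,24).
Selected 6 jobs.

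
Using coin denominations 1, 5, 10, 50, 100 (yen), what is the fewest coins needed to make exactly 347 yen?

347 = 3×100 + 4×10 + 1×5 + 2×1
Total coins = 3 + 4 + 1 + 2 = 10

10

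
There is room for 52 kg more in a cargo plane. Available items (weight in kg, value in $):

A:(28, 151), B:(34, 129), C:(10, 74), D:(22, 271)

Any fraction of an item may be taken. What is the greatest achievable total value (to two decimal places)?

Order: D (271/22=12.32) > C (74/10=7.40) > A (151/28=5.39) > B (129/34=3.79)
Fill: take D (22 @ 271) → take C (10 @ 74) → take 20/28 of A → 107.86; 52/52 used.
Total value = 452.86

452.86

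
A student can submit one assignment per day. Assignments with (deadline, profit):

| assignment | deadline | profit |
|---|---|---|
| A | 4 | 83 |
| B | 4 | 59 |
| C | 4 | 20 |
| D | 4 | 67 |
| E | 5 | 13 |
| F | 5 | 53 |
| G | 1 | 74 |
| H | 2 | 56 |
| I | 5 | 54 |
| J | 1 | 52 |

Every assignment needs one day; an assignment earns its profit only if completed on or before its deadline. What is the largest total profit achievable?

337

Profit order: A=83 G=74 D=67 B=59 H=56 I=54 F=53 J=52 C=20 E=13
Assign: A→slot 4, G→slot 1, D→slot 3, B→slot 2, H skipped, I→slot 5, F skipped, J skipped, C skipped, E skipped.
Slots: [1:G] [2:B] [3:D] [4:A] [5:I]
Profit = 74 + 59 + 67 + 83 + 54 = 337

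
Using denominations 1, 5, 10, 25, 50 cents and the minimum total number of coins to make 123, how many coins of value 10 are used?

2

123 = 2×50 + 2×10 + 3×1
Count of 10: 2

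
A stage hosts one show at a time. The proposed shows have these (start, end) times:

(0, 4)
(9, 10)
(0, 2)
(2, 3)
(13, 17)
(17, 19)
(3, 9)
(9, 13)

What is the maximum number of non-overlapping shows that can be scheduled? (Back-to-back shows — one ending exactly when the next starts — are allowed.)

Sort by end time and greedily take each interval whose start is ≥ the last chosen end.
By end time: (0,2), (2,3), (0,4), (3,9), (9,10), (9,13), (13,17), (17,19).
Pick (0,2); next start ≥ 2 → (2,3); next start ≥ 3 → (3,9); next start ≥ 9 → (9,10); next start ≥ 10 → (13,17); next start ≥ 17 → (17,19).
Selected 6 shows.

6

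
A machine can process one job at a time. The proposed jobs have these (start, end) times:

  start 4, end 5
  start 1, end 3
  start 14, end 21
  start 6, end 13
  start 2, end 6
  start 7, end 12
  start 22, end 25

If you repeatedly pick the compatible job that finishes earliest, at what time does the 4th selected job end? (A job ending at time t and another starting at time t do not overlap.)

21

Greedy by earliest finish: after sorting by end time, pick each interval compatible with the last pick.
Sorted by end: (1,3)  (4,5)  (2,6)  (7,12)  (6,13)  (14,21)  (22,25)
take (1,3); take (4,5); skip (2,6); take (7,12); take (14,21); take (22,25).
Selected: (1,3) (4,5) (7,12) (14,21) (22,25)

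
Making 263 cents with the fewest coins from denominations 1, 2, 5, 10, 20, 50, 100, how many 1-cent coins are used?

263 = 2×100 + 1×50 + 1×10 + 1×2 + 1×1
Count of 1: 1

1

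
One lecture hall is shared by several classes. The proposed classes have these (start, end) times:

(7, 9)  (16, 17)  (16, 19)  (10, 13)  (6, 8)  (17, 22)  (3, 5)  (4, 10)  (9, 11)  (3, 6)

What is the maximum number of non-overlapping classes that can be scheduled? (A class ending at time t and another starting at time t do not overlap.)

Greedy by earliest finish: after sorting by end time, pick each interval compatible with the last pick.
Sorted by end: (3,5)  (3,6)  (6,8)  (7,9)  (4,10)  (9,11)  (10,13)  (16,17)  (16,19)  (17,22)
take (3,5); skip (3,6); take (6,8); take (9,11); skip (10,13); take (16,17); take (17,22).
Selected 5 classes.

5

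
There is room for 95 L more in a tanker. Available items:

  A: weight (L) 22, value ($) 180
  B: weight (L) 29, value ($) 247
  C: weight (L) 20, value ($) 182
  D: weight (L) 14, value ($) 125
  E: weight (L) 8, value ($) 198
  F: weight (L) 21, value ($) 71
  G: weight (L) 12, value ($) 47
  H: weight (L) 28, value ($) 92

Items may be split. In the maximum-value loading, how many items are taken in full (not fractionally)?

Order: E (198/8=24.75) > C (182/20=9.10) > D (125/14=8.93) > B (247/29=8.52) > A (180/22=8.18) > G (47/12=3.92) > F (71/21=3.38) > H (92/28=3.29)
Fill: take E (8 @ 198) → take C (20 @ 182) → take D (14 @ 125) → take B (29 @ 247) → take A (22 @ 180) → take 2/12 of G → 7.83; 95/95 used.
5 item(s) taken whole; one partial (take 2/12 of G).

5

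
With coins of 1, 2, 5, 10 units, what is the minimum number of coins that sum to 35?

Greedy: take as many of the largest coin as possible, then repeat with the remainder.
35 − 3×10→5 − 1×5→0
Total coins = 3 + 1 = 4

4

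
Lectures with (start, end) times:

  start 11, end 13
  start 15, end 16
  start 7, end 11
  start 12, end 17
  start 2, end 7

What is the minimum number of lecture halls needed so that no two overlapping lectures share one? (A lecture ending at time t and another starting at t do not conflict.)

2

Count concurrent intervals with a sweep; the peak is the room count.
Events (time:±→running): 2:+→1 7:-→0 7:+→1 11:-→0 11:+→1 12:+→2 … peak 2.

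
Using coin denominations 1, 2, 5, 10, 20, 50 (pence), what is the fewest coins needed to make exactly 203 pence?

203 = 4×50 + 1×2 + 1×1
Total coins = 4 + 1 + 1 = 6

6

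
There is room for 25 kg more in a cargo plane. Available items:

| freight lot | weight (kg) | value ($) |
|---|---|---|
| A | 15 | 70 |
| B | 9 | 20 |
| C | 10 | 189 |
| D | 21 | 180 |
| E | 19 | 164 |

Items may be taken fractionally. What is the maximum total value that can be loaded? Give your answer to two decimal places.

318.47

Order: C (189/10=18.90) > E (164/19=8.63) > D (180/21=8.57) > A (70/15=4.67) > B (20/9=2.22)
Fill: take C (10 @ 189) → take 15/19 of E → 129.47; 25/25 used.
Total value = 318.47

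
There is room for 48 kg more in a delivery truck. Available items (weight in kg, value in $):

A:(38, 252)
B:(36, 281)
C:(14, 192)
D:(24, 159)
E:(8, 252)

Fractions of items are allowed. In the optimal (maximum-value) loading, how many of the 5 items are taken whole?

Greedy by value/weight ratio, highest first.
Order: E (252/8=31.50) > C (192/14=13.71) > B (281/36=7.81) > A (252/38=6.63) > D (159/24=6.62)
Fill: take E (8 @ 252) → take C (14 @ 192) → take 26/36 of B → 202.94; 48/48 used.
2 item(s) taken whole; one partial (take 26/36 of B).

2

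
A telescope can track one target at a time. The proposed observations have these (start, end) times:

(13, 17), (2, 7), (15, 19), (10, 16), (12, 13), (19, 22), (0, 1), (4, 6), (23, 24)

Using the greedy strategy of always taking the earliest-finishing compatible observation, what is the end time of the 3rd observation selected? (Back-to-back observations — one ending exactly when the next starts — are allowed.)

Order by finish time; keep every interval that doesn't clash with the previous kept one.
Sorted by end: (0,1)  (4,6)  (2,7)  (12,13)  (10,16)  (13,17)  (15,19)  (19,22)  (23,24)
take (0,1); take (4,6); take (12,13); skip (10,16); take (13,17); take (19,22); take (23,24).
Selected: (0,1) (4,6) (12,13) (13,17) (19,22) (23,24)

13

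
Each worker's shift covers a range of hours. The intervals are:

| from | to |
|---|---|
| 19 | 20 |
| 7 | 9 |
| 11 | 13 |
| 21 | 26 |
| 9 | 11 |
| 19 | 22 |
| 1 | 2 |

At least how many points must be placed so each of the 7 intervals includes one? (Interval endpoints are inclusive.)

Sorted: [1,2] [7,9] [9,11] [11,13] [19,20] [19,22] [21,26]
{[1,2]} hit by 2; {[7,9],[9,11]} hit by 9; {[11,13]} hit by 13; {[19,20],[19,22]} hit by 20; {[21,26]} hit by 26.
Points: 2, 9, 13, 20, 26 (5 total).

5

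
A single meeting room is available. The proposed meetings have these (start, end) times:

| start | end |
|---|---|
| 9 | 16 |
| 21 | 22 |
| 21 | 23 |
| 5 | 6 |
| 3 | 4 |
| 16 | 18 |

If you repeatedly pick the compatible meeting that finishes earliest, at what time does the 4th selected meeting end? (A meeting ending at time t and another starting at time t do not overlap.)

Order by finish time; keep every interval that doesn't clash with the previous kept one.
By end time: (3,4), (5,6), (9,16), (16,18), (21,22), (21,23).
Pick (3,4); next start ≥ 4 → (5,6); next start ≥ 6 → (9,16); next start ≥ 16 → (16,18); next start ≥ 18 → (21,22).
Selected: (3,4) (5,6) (9,16) (16,18) (21,22)

18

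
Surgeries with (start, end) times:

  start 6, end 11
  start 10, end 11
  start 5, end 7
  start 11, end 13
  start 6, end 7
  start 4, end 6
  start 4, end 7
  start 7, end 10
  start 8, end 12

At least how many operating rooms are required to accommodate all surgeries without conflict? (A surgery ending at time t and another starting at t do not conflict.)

4

Events (time:±→running): 4:+→1 4:+→2 5:+→3 6:-→2 6:+→3 6:+→4 … peak 4.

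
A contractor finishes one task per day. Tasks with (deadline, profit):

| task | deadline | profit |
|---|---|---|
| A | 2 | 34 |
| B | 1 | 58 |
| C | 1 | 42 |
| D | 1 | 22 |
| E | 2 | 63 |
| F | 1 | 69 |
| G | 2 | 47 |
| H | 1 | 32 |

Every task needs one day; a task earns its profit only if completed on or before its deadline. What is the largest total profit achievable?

Profit order: F=69 E=63 B=58 G=47 C=42 A=34 H=32 D=22
Assign: F→slot 1, E→slot 2, B skipped, G skipped, C skipped, A skipped, H skipped, D skipped.
Slots: [1:F] [2:E]
Profit = 69 + 63 = 132

132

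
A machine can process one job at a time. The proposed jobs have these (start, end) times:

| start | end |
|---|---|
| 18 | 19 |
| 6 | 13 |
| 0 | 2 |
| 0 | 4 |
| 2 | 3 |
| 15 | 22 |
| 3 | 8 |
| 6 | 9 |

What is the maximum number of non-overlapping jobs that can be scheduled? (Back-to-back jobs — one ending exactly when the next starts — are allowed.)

Sorted by end: (0,2)  (2,3)  (0,4)  (3,8)  (6,9)  (6,13)  (18,19)  (15,22)
take (0,2); take (2,3); skip (0,4); take (3,8); take (18,19).
Selected 4 jobs.

4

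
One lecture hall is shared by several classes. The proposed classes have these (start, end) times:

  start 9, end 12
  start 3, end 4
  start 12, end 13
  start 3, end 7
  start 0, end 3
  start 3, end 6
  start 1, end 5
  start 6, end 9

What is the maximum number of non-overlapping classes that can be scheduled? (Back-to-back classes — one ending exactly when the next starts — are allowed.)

5

Greedy by earliest finish: after sorting by end time, pick each interval compatible with the last pick.
Sorted by end: (0,3)  (3,4)  (1,5)  (3,6)  (3,7)  (6,9)  (9,12)  (12,13)
take (0,3); take (3,4); take (6,9); take (9,12); take (12,13).
Selected 5 classes.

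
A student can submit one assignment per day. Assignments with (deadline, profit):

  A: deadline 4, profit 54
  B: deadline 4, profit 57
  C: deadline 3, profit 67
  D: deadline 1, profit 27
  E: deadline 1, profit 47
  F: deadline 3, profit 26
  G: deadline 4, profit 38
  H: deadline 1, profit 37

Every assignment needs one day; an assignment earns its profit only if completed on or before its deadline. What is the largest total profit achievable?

225

Take jobs in profit order; each goes to the latest open slot no later than its deadline.
Profit order: C=67 B=57 A=54 E=47 G=38 H=37 D=27 F=26
Assign: C→slot 3, B→slot 4, A→slot 2, E→slot 1, G skipped, H skipped, D skipped, F skipped.
Slots: [1:E] [2:A] [3:C] [4:B]
Profit = 47 + 54 + 67 + 57 = 225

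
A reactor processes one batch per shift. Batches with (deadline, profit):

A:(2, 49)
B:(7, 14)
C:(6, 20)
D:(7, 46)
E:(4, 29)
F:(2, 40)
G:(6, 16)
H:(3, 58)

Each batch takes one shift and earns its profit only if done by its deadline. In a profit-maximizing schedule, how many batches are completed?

7

Take jobs in profit order; each goes to the latest open slot no later than its deadline.
By profit: H(d3,58), A(d2,49), D(d7,46), F(d2,40), E(d4,29), C(d6,20), G(d6,16), B(d7,14)
H→slot 3; A→slot 2; D→slot 7; F→slot 1; E→slot 4; C→slot 6; G→slot 5; B skipped.
7 of 8 scheduled.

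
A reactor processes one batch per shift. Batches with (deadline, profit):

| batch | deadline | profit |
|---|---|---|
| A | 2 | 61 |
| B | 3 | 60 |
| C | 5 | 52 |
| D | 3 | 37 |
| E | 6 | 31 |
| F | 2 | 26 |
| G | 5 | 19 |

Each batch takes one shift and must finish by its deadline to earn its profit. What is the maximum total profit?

Take jobs in profit order; each goes to the latest open slot no later than its deadline.
Profit order: A=61 B=60 C=52 D=37 E=31 F=26 G=19
Assign: A→slot 2, B→slot 3, C→slot 5, D→slot 1, E→slot 6, F skipped, G→slot 4.
Slots: [1:D] [2:A] [3:B] [4:G] [5:C] [6:E]
Profit = 37 + 61 + 60 + 19 + 52 + 31 = 260

260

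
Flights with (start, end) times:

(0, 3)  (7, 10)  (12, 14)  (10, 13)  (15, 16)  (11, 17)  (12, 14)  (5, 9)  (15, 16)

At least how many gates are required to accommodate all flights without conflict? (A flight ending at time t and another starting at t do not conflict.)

starts: [0, 5, 7, 10, 11, 12, 12, 15, 15]
ends:   [3, 9, 10, 13, 14, 14, 16, 16, 17]
s0→1 e3→0 s5→1 s7→2 e9→1 e10→0 s10→1 s11→2 s12→3 s12→4  — peak 4.

4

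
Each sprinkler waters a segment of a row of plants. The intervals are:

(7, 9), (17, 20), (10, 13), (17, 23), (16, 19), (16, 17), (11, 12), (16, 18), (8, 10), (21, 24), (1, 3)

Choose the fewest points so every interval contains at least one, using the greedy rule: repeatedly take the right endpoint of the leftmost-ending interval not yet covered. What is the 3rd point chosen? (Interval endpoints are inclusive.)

Sorted: [1,3] [7,9] [8,10] [11,12] [10,13] [16,17] [16,18] [16,19] [17,20] [17,23] [21,24]
{[1,3]} hit by 3; {[7,9],[8,10]} hit by 9; {[11,12],[10,13]} hit by 12; {[16,17],[16,18],[16,19],[17,20],[17,23]} hit by 17; {[21,24]} hit by 24.
Points: 3, 9, 12, 17, 24 (5 total).

12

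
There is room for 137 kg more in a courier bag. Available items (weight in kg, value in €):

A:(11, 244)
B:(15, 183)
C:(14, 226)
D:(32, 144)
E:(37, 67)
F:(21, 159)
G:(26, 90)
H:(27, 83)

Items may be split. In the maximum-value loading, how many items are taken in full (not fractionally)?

Ratios (sorted): A 22.18, C 16.14, B 12.20, F 7.57, D 4.50, G 3.46, H 3.07, E 1.81
take A (11 @ 244); take C (14 @ 226); take B (15 @ 183); take F (21 @ 159); take D (32 @ 144); take G (26 @ 90); take 18/27 of H → 55.33. Capacity used 137/137.
6 item(s) taken whole; one partial (take 18/27 of H).

6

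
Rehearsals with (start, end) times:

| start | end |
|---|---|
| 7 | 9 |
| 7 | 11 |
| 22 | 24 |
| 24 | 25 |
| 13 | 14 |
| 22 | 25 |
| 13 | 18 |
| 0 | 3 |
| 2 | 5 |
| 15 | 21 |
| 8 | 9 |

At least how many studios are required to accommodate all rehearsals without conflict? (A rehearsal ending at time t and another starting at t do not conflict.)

Events (time:±→running): 0:+→1 2:+→2 3:-→1 5:-→0 7:+→1 7:+→2 8:+→3 … peak 3.

3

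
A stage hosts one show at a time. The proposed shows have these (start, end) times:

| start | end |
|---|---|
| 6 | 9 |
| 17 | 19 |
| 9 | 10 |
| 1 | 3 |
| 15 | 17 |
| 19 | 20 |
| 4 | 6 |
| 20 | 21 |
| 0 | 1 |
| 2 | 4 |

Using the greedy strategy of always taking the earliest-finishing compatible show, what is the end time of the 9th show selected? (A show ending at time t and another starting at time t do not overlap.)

Sort by end time and greedily take each interval whose start is ≥ the last chosen end.
By end time: (0,1), (1,3), (2,4), (4,6), (6,9), (9,10), (15,17), (17,19), (19,20), (20,21).
Pick (0,1); next start ≥ 1 → (1,3); next start ≥ 3 → (4,6); next start ≥ 6 → (6,9); next start ≥ 9 → (9,10); next start ≥ 10 → (15,17); next start ≥ 17 → (17,19); next start ≥ 19 → (19,20); next start ≥ 20 → (20,21).
Selected: (0,1) (1,3) (4,6) (6,9) (9,10) (15,17) (17,19) (19,20) (20,21)

21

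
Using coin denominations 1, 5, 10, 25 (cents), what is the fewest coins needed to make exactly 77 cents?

5

77 = 3×25 + 2×1
Total coins = 3 + 2 = 5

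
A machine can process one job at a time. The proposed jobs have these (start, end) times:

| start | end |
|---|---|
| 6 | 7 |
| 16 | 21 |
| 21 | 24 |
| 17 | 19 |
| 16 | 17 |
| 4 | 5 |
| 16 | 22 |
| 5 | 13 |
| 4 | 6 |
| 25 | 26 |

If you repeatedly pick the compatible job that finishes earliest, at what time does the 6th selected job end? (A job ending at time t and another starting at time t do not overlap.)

Greedy by earliest finish: after sorting by end time, pick each interval compatible with the last pick.
Sorted by end: (4,5)  (4,6)  (6,7)  (5,13)  (16,17)  (17,19)  (16,21)  (16,22)  (21,24)  (25,26)
take (4,5); take (6,7); take (16,17); take (17,19); skip (16,21); take (21,24); take (25,26).
Selected: (4,5) (6,7) (16,17) (17,19) (21,24) (25,26)

26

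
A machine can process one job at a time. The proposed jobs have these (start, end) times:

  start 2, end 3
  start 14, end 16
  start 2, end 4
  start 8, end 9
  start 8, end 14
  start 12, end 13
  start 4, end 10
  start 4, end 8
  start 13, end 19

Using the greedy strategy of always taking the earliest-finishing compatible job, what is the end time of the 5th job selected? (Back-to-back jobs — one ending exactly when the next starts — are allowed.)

16

Order by finish time; keep every interval that doesn't clash with the previous kept one.
By end time: (2,3), (2,4), (4,8), (8,9), (4,10), (12,13), (8,14), (14,16), (13,19).
Pick (2,3); next start ≥ 3 → (4,8); next start ≥ 8 → (8,9); next start ≥ 9 → (12,13); next start ≥ 13 → (14,16).
Selected: (2,3) (4,8) (8,9) (12,13) (14,16)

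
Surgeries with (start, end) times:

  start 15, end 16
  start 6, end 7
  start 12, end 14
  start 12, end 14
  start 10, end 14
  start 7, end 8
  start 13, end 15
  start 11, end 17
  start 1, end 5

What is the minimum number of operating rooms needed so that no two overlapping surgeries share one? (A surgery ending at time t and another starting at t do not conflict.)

starts: [1, 6, 7, 10, 11, 12, 12, 13, 15]
ends:   [5, 7, 8, 14, 14, 14, 15, 16, 17]
s1→1 e5→0 s6→1 e7→0 s7→1 e8→0 s10→1 s11→2 s12→3 s12→4 s13→5  — peak 5.

5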